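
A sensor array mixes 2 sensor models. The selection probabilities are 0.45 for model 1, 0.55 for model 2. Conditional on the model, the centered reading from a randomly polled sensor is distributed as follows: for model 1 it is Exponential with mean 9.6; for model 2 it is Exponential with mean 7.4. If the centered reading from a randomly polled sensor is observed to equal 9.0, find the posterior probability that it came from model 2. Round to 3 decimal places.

0.545

Likelihoods f(9.0 | ·): 1: 0.0407923; 2: 0.0400472.
Posterior ∝ prior × likelihood. Numerator for 2: 0.55·0.0400472 = 0.022026.
Normalizing constant: 0.45·0.0407923 + 0.55·0.0400472 = 0.0403825.
P(2 | observation) = 0.022026 / 0.0403825 = 0.545434.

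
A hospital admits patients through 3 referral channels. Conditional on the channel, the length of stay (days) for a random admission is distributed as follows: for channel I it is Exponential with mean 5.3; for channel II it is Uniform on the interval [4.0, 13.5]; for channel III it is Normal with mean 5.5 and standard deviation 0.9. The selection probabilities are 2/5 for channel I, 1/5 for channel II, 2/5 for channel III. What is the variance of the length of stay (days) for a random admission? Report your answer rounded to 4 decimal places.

14.8678

Per component, I: μ=5.3, E[X²]=56.18; II: μ=8.75, E[X²]=84.0833; III: μ=5.5, E[X²]=31.06.
E[X] = 0.4·5.3 + 0.2·8.75 + 0.4·5.5 = 6.07.
E[X²] = 0.4·56.18 + 0.2·84.0833 + 0.4·31.06 = 51.7127.
Var(X) = E[X²] − (E[X])² = 51.7127 − 36.8449 = 14.8678.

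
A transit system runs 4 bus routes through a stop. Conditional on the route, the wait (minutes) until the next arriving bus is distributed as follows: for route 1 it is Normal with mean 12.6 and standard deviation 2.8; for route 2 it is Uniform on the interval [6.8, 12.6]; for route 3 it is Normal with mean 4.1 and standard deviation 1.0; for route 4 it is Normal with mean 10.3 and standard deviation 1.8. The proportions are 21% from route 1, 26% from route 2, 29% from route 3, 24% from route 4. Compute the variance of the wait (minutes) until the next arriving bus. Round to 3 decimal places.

Per component, 1: μ=12.6, E[X²]=166.6; 2: μ=9.7, E[X²]=96.8933; 3: μ=4.1, E[X²]=17.81; 4: μ=10.3, E[X²]=109.33.
E[X] = 0.21·12.6 + 0.26·9.7 + 0.29·4.1 + 0.24·10.3 = 8.829.
E[X²] = 0.21·166.6 + 0.26·96.8933 + 0.29·17.81 + 0.24·109.33 = 91.5824.
Var(X) = E[X²] − (E[X])² = 91.5824 − 77.9512 = 13.6311.

13.631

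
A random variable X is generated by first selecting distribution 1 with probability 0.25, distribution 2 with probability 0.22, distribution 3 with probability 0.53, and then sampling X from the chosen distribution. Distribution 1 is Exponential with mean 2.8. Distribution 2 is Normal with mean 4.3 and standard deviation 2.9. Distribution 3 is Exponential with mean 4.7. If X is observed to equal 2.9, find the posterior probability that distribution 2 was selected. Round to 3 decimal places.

Likelihoods f(2.9 | ·): 1: 0.126776; 2: 0.122435; 3: 0.114798.
Posterior ∝ prior × likelihood. Numerator for 2: 0.22·0.122435 = 0.0269356.
Normalizing constant: 0.25·0.126776 + 0.22·0.122435 + 0.53·0.114798 = 0.119472.
P(2 | observation) = 0.0269356 / 0.119472 = 0.225455.

0.225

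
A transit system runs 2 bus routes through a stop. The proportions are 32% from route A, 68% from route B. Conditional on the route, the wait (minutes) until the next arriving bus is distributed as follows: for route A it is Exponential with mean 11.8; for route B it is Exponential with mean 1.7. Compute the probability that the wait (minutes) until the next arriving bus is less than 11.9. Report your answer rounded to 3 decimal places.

Conditional on each route, P(X < 11.9): A: 0.635225; B: 0.999088.
By total probability, P(X < 11.9) = 0.32·0.635225 + 0.68·0.999088 = 0.882652.

0.883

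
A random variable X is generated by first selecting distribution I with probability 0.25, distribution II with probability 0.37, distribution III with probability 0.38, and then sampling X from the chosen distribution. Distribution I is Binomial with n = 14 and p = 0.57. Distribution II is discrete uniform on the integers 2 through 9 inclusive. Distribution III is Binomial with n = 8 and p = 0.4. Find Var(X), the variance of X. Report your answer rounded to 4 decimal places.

Per component, I: μ=7.98, E[X²]=67.1118; II: μ=5.5, E[X²]=35.5; III: μ=3.2, E[X²]=12.16.
E[X] = 0.25·7.98 + 0.37·5.5 + 0.38·3.2 = 5.246.
E[X²] = 0.25·67.1118 + 0.37·35.5 + 0.38·12.16 = 34.5337.
Var(X) = E[X²] − (E[X])² = 34.5337 − 27.5205 = 7.01323.

7.0132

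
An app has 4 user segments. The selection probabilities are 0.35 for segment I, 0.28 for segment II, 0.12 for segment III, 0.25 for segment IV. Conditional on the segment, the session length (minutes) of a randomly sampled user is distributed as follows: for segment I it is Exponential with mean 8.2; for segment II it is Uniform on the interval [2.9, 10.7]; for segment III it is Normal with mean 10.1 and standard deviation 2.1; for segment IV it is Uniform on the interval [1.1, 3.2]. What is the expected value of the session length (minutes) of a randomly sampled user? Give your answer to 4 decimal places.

Component means — I: 8.2; II: 6.8; III: 10.1; IV: 2.15.
E[X] = 0.35·8.2 + 0.28·6.8 + 0.12·10.1 + 0.25·2.15 = 6.5235.

6.5235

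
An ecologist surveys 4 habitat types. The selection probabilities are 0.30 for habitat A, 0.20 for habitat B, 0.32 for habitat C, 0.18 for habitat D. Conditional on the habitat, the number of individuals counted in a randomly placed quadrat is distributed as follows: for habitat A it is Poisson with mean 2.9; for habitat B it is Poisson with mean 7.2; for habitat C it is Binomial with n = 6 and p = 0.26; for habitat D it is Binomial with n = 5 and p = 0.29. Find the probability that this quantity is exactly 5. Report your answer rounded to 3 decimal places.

0.054

Conditional on each habitat, P(X = 5): A: 0.0940491; B: 0.120382; C: 0.00527533; D: 0.00205111.
By total probability, P(X = 5) = 0.3·0.0940491 + 0.2·0.120382 + 0.32·0.00527533 + 0.18·0.00205111 = 0.0543484.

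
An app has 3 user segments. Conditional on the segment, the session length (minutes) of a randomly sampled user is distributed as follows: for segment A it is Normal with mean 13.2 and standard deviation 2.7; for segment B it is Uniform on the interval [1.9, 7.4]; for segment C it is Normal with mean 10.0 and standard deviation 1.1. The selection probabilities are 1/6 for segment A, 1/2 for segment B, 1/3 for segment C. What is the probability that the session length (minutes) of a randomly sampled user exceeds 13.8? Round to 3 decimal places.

Conditional on each segment, P(X > 13.8): A: 0.41207; B: 0; C: 0.000275611.
By total probability, P(X > 13.8) = 0.166667·0.41207 + 0.5·0 + 0.333333·0.000275611 = 0.0687703.

0.069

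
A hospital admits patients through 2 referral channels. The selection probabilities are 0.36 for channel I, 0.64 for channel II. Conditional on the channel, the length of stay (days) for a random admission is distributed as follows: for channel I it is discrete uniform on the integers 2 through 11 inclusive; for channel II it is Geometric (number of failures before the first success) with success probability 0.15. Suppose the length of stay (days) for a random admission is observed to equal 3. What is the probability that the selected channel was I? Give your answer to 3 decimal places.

0.379

Likelihoods P(X=3 | ·): I: 0.1; II: 0.0921187.
Posterior ∝ prior × likelihood. Numerator for I: 0.36·0.1 = 0.036.
Normalizing constant: 0.36·0.1 + 0.64·0.0921187 = 0.094956.
P(I | observation) = 0.036 / 0.094956 = 0.379123.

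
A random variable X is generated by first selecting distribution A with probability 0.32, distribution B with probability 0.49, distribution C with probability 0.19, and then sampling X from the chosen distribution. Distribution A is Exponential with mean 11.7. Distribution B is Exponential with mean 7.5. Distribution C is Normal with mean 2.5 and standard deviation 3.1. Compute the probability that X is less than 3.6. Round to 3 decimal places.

Conditional on each component, P(X < 3.6): A: 0.264859; B: 0.381217; C: 0.638645.
By total probability, P(X < 3.6) = 0.32·0.264859 + 0.49·0.381217 + 0.19·0.638645 = 0.392893.

0.393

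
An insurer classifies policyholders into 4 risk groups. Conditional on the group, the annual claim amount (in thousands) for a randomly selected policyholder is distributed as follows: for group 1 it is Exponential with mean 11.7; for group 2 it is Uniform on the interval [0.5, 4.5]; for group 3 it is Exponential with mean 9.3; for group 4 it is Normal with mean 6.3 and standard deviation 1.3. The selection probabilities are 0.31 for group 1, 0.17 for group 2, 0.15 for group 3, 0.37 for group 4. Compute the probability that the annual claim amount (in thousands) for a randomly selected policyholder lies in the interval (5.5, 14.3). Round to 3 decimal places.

Conditional on each group, P(5.5 < X < 14.3): 1: 0.330374; 2: 0; 3: 0.338664; 4: 0.73085.
By total probability, P(5.5 < X < 14.3) = 0.31·0.330374 + 0.17·0 + 0.15·0.338664 + 0.37·0.73085 = 0.42363.

0.424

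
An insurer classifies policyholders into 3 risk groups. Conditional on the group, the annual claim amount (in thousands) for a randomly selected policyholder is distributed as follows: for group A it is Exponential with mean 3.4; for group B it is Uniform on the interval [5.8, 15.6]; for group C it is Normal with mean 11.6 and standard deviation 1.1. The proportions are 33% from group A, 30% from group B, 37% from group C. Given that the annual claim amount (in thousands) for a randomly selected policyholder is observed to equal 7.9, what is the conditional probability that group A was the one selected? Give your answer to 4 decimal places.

Likelihoods f(7.9 | ·): A: 0.0288022; B: 0.102041; C: 0.00126678.
Posterior ∝ prior × likelihood. Numerator for A: 0.33·0.0288022 = 0.00950471.
Normalizing constant: 0.33·0.0288022 + 0.3·0.102041 + 0.37·0.00126678 = 0.0405857.
P(A | observation) = 0.00950471 / 0.0405857 = 0.234189.

0.2342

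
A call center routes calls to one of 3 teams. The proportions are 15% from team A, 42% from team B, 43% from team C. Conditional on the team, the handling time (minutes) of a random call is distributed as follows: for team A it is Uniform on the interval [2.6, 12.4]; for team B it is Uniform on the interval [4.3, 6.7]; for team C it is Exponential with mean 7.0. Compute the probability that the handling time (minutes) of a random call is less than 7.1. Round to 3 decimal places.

0.763

Conditional on each team, P(X < 7.1): A: 0.459184; B: 1; C: 0.637339.
By total probability, P(X < 7.1) = 0.15·0.459184 + 0.42·1 + 0.43·0.637339 = 0.762933.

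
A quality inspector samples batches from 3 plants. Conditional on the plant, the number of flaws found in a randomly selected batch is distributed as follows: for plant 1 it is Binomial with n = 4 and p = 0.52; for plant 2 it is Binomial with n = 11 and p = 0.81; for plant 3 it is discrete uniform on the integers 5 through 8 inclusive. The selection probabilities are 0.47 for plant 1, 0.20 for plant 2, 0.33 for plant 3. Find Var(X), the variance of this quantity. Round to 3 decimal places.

9.019

Per component, 1: μ=2.08, E[X²]=5.3248; 2: μ=8.91, E[X²]=81.081; 3: μ=6.5, E[X²]=43.5.
E[X] = 0.47·2.08 + 0.2·8.91 + 0.33·6.5 = 4.9046.
E[X²] = 0.47·5.3248 + 0.2·81.081 + 0.33·43.5 = 33.0739.
Var(X) = E[X²] − (E[X])² = 33.0739 − 24.0551 = 9.01875.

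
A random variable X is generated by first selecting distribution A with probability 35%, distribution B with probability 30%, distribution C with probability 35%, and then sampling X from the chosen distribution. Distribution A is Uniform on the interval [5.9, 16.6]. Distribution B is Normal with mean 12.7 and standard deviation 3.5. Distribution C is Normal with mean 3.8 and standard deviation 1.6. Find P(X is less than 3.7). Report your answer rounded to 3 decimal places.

Conditional on each component, P(X < 3.7): A: 0; B: 0.005064; C: 0.475082.
By total probability, P(X < 3.7) = 0.35·0 + 0.3·0.005064 + 0.35·0.475082 = 0.167798.

0.168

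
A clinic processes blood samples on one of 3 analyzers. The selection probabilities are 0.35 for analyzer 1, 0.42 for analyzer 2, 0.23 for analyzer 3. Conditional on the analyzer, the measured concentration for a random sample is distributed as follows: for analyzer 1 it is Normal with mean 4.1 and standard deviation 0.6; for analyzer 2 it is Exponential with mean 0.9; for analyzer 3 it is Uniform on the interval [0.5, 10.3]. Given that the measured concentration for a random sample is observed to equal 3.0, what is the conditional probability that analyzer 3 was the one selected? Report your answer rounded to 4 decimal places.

Likelihoods f(3.0 | ·): 1: 0.123852; 2: 0.0396378; 3: 0.102041.
Posterior ∝ prior × likelihood. Numerator for 3: 0.23·0.102041 = 0.0234694.
Normalizing constant: 0.35·0.123852 + 0.42·0.0396378 + 0.23·0.102041 = 0.0834654.
P(3 | observation) = 0.0234694 / 0.0834654 = 0.281187.

0.2812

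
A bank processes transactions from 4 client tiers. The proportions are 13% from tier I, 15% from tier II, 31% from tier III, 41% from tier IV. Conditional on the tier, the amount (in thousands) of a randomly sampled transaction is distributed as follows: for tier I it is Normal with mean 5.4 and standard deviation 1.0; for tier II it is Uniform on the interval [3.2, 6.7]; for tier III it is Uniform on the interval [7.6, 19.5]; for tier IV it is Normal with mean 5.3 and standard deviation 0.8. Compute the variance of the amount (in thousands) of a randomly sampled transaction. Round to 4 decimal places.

Per component, I: μ=5.4, E[X²]=30.16; II: μ=4.95, E[X²]=25.5233; III: μ=13.55, E[X²]=195.403; IV: μ=5.3, E[X²]=28.73.
E[X] = 0.13·5.4 + 0.15·4.95 + 0.31·13.55 + 0.41·5.3 = 7.818.
E[X²] = 0.13·30.16 + 0.15·25.5233 + 0.31·195.403 + 0.41·28.73 = 80.1036.
Var(X) = E[X²] − (E[X])² = 80.1036 − 61.1211 = 18.9825.

18.9825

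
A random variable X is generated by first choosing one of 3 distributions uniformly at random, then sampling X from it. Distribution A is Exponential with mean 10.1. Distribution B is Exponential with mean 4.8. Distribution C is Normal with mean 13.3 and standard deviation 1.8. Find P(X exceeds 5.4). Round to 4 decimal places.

Conditional on each component, P(X > 5.4): A: 0.585872; B: 0.324652; C: 0.999994.
By total probability, P(X > 5.4) = 0.333333·0.585872 + 0.333333·0.324652 + 0.333333·0.999994 = 0.63684.

0.6368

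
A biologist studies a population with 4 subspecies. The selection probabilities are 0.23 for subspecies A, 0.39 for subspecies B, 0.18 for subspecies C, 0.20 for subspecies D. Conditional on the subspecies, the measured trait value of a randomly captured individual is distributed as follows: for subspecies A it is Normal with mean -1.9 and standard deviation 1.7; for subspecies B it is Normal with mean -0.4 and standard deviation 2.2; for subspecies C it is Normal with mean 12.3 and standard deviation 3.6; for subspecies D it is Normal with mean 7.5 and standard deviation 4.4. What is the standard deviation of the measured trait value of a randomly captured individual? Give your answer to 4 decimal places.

Per component, A: μ=-1.9, E[X²]=6.5; B: μ=-0.4, E[X²]=5; C: μ=12.3, E[X²]=164.25; D: μ=7.5, E[X²]=75.61.
E[X] = 0.23·-1.9 + 0.39·-0.4 + 0.18·12.3 + 0.2·7.5 = 3.121.
E[X²] = 0.23·6.5 + 0.39·5 + 0.18·164.25 + 0.2·75.61 = 48.132.
Var(X) = E[X²] − (E[X])² = 48.132 − 9.74064 = 38.3914.
SD(X) = √38.3914 = 6.19608.

6.1961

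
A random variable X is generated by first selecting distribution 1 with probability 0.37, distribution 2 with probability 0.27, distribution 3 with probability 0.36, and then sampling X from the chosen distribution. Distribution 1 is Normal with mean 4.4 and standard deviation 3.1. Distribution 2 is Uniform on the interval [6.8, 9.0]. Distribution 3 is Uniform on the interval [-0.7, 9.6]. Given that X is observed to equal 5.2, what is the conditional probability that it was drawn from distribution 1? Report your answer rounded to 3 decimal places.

0.569

Likelihoods f(5.2 | ·): 1: 0.124476; 2: 0; 3: 0.0970874.
Posterior ∝ prior × likelihood. Numerator for 1: 0.37·0.124476 = 0.0460563.
Normalizing constant: 0.37·0.124476 + 0.27·0 + 0.36·0.0970874 = 0.0810077.
P(1 | observation) = 0.0460563 / 0.0810077 = 0.568542.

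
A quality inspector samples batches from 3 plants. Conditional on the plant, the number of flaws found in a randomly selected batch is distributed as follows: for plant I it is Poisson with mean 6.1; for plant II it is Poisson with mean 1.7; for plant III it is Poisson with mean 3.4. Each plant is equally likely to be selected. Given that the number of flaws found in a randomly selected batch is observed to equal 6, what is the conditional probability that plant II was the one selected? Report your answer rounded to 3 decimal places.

0.026

Likelihoods P(X=6 | ·): I: 0.160491; II: 0.00612436; III: 0.0716044.
Posterior ∝ prior × likelihood. Numerator for II: 0.333333·0.00612436 = 0.00204145.
Normalizing constant: 0.333333·0.160491 + 0.333333·0.00612436 + 0.333333·0.0716044 = 0.0794065.
P(II | observation) = 0.00204145 / 0.0794065 = 0.0257089.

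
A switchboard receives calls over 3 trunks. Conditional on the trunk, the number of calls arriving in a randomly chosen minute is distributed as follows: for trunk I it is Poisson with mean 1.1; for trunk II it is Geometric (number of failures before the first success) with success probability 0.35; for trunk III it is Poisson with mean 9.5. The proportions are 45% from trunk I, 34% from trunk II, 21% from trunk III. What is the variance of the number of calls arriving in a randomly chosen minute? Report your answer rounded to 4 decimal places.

15.2204

Per component, I: μ=1.1, E[X²]=2.31; II: μ=1.85714, E[X²]=8.7551; III: μ=9.5, E[X²]=99.75.
E[X] = 0.45·1.1 + 0.34·1.85714 + 0.21·9.5 = 3.12143.
E[X²] = 0.45·2.31 + 0.34·8.7551 + 0.21·99.75 = 24.9637.
Var(X) = E[X²] − (E[X])² = 24.9637 − 9.74332 = 15.2204.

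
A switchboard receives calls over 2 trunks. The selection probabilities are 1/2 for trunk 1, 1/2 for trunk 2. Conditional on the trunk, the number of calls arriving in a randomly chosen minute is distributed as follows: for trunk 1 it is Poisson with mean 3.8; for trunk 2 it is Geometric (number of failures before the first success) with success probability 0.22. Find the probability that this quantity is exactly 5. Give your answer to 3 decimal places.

Conditional on each trunk, P(X = 5): 1: 0.147713; 2: 0.0635178.
By total probability, P(X = 5) = 0.5·0.147713 + 0.5·0.0635178 = 0.105615.

0.106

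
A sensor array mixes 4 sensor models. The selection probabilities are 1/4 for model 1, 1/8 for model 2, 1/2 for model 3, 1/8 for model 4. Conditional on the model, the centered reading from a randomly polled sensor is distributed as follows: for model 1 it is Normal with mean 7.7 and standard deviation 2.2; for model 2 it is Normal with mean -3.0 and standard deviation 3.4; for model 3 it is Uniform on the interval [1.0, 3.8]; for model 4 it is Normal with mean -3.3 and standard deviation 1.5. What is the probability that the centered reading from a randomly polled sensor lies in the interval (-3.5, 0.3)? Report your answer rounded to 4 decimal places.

0.1173

Conditional on each model, P(-3.5 < X < 0.3): 1: 0.000384436; 2: 0.392581; 3: 0; 4: 0.544838.
By total probability, P(-3.5 < X < 0.3) = 0.25·0.000384436 + 0.125·0.392581 + 0.5·0 + 0.125·0.544838 = 0.117273.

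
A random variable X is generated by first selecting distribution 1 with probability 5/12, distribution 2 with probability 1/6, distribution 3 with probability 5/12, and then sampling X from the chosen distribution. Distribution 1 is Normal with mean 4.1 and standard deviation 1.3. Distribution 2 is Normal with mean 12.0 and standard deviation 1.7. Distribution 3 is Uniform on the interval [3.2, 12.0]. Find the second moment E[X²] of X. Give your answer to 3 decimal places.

58.946

For each component E[X²] = Var + (mean)², giving 1: 18.5; 2: 146.89; 3: 64.2133.
Overall E[X²] = 0.416667·18.5 + 0.166667·146.89 + 0.416667·64.2133 = 58.9456.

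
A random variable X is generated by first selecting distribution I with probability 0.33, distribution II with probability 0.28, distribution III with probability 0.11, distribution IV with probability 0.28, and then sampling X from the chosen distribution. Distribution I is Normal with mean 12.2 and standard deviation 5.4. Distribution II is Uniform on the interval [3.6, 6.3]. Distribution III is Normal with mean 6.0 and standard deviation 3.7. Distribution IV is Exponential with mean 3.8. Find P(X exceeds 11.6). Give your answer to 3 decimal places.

0.200

Conditional on each component, P(X > 11.6): I: 0.544236; II: 0; III: 0.0650746; IV: 0.0472345.
By total probability, P(X > 11.6) = 0.33·0.544236 + 0.28·0 + 0.11·0.0650746 + 0.28·0.0472345 = 0.199982.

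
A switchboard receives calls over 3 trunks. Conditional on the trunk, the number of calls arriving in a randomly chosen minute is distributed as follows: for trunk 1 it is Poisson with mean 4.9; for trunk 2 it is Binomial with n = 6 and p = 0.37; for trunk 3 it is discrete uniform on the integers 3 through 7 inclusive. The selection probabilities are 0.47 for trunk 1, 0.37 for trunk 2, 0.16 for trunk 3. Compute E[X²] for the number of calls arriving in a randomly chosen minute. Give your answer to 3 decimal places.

For each component E[X²] = Var + (mean)², giving 1: 28.91; 2: 6.327; 3: 27.
Overall E[X²] = 0.47·28.91 + 0.37·6.327 + 0.16·27 = 20.2487.

20.249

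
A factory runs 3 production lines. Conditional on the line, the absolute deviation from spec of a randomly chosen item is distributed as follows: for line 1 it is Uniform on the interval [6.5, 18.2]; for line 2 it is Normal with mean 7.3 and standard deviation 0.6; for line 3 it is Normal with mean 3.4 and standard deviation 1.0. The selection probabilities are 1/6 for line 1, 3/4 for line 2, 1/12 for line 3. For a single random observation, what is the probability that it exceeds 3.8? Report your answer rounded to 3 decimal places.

0.945

Conditional on each line, P(X > 3.8): 1: 1; 2: 1; 3: 0.344578.
By total probability, P(X > 3.8) = 0.166667·1 + 0.75·1 + 0.0833333·0.344578 = 0.945382.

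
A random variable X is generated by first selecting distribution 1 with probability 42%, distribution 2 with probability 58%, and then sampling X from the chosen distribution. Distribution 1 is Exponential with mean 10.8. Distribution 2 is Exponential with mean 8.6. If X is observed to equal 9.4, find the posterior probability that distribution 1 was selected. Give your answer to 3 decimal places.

Likelihoods f(9.4 | ·): 1: 0.0387774; 2: 0.0389769.
Posterior ∝ prior × likelihood. Numerator for 1: 0.42·0.0387774 = 0.0162865.
Normalizing constant: 0.42·0.0387774 + 0.58·0.0389769 = 0.0388931.
P(1 | observation) = 0.0162865 / 0.0388931 = 0.418751.

0.419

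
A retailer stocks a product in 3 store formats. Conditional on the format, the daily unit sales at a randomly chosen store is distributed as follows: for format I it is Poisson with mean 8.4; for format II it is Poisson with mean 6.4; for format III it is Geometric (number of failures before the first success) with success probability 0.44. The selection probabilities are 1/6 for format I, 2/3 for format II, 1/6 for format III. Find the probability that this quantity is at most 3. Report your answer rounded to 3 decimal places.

0.235

Conditional on each format, P(X ≤ 3): I: 0.0322604; II: 0.118919; III: 0.901655.
By total probability, P(X ≤ 3) = 0.166667·0.0322604 + 0.666667·0.118919 + 0.166667·0.901655 = 0.234932.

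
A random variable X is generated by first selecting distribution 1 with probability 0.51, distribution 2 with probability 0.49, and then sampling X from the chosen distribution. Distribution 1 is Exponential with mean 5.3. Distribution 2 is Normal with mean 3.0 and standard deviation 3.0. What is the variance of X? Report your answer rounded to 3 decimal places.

20.058

Per component, 1: μ=5.3, E[X²]=56.18; 2: μ=3, E[X²]=18.
E[X] = 0.51·5.3 + 0.49·3 = 4.173.
E[X²] = 0.51·56.18 + 0.49·18 = 37.4718.
Var(X) = E[X²] − (E[X])² = 37.4718 − 17.4139 = 20.0579.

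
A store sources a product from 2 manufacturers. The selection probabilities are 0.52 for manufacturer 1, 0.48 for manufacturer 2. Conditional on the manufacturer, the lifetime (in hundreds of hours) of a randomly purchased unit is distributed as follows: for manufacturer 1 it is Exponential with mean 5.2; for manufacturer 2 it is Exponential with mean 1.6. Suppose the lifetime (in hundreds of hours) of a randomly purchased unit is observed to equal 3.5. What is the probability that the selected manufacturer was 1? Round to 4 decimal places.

0.6025

Likelihoods f(3.5 | ·): 1: 0.0981032; 2: 0.0701231.
Posterior ∝ prior × likelihood. Numerator for 1: 0.52·0.0981032 = 0.0510137.
Normalizing constant: 0.52·0.0981032 + 0.48·0.0701231 = 0.0846727.
P(1 | observation) = 0.0510137 / 0.0846727 = 0.60248.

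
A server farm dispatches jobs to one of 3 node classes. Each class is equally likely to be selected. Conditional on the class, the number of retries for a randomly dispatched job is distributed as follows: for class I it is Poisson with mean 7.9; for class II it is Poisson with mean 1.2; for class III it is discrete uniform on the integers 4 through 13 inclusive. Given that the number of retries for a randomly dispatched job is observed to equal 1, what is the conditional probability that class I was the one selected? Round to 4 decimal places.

Likelihoods P(X=1 | ·): I: 0.00292887; II: 0.361433; III: 0.
Posterior ∝ prior × likelihood. Numerator for I: 0.333333·0.00292887 = 0.000976291.
Normalizing constant: 0.333333·0.00292887 + 0.333333·0.361433 + 0.333333·0 = 0.121454.
P(I | observation) = 0.000976291 / 0.121454 = 0.00803836.

0.0080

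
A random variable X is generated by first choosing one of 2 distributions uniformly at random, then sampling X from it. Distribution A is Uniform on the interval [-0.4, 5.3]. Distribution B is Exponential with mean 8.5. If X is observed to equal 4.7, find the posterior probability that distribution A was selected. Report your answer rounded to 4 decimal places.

0.7216

Likelihoods f(4.7 | ·): A: 0.175439; B: 0.0676771.
Posterior ∝ prior × likelihood. Numerator for A: 0.5·0.175439 = 0.0877193.
Normalizing constant: 0.5·0.175439 + 0.5·0.0676771 = 0.121558.
P(A | observation) = 0.0877193 / 0.121558 = 0.721626.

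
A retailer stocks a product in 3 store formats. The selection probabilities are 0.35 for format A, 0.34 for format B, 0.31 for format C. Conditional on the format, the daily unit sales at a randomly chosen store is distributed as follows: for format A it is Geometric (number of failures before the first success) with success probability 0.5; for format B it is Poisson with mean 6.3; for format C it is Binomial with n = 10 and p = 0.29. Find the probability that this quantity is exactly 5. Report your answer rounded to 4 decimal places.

Conditional on each format, P(X = 5): A: 0.015625; B: 0.151868; C: 0.0932572.
By total probability, P(X = 5) = 0.35·0.015625 + 0.34·0.151868 + 0.31·0.0932572 = 0.0860136.

0.0860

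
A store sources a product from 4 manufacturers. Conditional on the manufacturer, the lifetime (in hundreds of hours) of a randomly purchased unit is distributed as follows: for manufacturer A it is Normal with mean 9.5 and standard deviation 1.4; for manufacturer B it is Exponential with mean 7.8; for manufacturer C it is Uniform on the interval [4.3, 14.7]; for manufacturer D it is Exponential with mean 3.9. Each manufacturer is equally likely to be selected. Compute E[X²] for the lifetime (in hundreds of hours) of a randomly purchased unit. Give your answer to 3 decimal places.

85.893

For each component E[X²] = Var + (mean)², giving A: 92.21; B: 121.68; C: 99.2633; D: 30.42.
Overall E[X²] = 0.25·92.21 + 0.25·121.68 + 0.25·99.2633 + 0.25·30.42 = 85.8933.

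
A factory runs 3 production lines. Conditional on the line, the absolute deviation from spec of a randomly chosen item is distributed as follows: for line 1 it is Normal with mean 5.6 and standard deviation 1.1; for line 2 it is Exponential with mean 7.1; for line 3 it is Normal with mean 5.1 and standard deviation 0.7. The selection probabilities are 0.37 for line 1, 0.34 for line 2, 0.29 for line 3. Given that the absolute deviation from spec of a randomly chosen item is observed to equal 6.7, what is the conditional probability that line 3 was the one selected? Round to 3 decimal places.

0.108

Likelihoods f(6.7 | ·): 1: 0.219973; 2: 0.0548169; 3: 0.0418147.
Posterior ∝ prior × likelihood. Numerator for 3: 0.29·0.0418147 = 0.0121262.
Normalizing constant: 0.37·0.219973 + 0.34·0.0548169 + 0.29·0.0418147 = 0.112154.
P(3 | observation) = 0.0121262 / 0.112154 = 0.108121.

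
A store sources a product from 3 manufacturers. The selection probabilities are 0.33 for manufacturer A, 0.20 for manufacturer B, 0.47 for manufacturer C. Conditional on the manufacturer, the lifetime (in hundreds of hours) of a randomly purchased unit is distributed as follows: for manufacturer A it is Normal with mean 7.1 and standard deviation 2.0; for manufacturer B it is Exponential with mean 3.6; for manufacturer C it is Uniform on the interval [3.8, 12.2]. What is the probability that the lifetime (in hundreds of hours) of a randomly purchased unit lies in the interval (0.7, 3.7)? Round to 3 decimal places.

Conditional on each manufacturer, P(0.7 < X < 3.7): A: 0.0438783; B: 0.465491; C: 0.
By total probability, P(0.7 < X < 3.7) = 0.33·0.0438783 + 0.2·0.465491 + 0.47·0 = 0.107578.

0.108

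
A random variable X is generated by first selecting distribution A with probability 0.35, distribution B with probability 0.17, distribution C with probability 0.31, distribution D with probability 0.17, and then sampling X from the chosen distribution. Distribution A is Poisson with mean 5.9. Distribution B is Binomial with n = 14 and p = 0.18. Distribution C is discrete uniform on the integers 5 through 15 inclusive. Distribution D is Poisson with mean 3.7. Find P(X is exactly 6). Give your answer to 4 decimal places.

0.1029

Conditional on each component, P(X = 6): A: 0.160488; B: 0.0208786; C: 0.0909091; D: 0.0881025.
By total probability, P(X = 6) = 0.35·0.160488 + 0.17·0.0208786 + 0.31·0.0909091 + 0.17·0.0881025 = 0.102879.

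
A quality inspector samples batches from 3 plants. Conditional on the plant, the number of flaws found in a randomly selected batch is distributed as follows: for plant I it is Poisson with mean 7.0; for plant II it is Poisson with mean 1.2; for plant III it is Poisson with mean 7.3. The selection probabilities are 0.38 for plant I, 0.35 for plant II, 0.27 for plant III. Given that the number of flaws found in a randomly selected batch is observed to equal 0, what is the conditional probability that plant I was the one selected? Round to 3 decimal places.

Likelihoods P(X=0 | ·): I: 0.000911882; II: 0.301194; III: 0.000675539.
Posterior ∝ prior × likelihood. Numerator for I: 0.38·0.000911882 = 0.000346515.
Normalizing constant: 0.38·0.000911882 + 0.35·0.301194 + 0.27·0.000675539 = 0.105947.
P(I | observation) = 0.000346515 / 0.105947 = 0.00327065.

0.003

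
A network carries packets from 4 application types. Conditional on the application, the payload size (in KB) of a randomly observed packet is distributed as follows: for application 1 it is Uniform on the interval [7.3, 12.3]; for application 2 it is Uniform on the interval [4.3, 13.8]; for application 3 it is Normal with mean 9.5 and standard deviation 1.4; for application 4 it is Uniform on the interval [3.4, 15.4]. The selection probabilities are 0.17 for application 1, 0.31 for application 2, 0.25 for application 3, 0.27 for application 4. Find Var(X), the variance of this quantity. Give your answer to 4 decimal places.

Per component, 1: μ=9.8, E[X²]=98.1233; 2: μ=9.05, E[X²]=89.4233; 3: μ=9.5, E[X²]=92.21; 4: μ=9.4, E[X²]=100.36.
E[X] = 0.17·9.8 + 0.31·9.05 + 0.25·9.5 + 0.27·9.4 = 9.3845.
E[X²] = 0.17·98.1233 + 0.31·89.4233 + 0.25·92.21 + 0.27·100.36 = 94.5519.
Var(X) = E[X²] − (E[X])² = 94.5519 − 88.0688 = 6.48306.

6.4831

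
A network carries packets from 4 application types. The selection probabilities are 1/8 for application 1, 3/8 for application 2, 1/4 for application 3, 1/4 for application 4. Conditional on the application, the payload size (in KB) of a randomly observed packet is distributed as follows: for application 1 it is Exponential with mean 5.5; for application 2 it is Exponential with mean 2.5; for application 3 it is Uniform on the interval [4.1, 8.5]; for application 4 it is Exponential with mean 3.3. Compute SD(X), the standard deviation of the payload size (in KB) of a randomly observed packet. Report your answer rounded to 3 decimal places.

3.438

Per component, 1: μ=5.5, E[X²]=60.5; 2: μ=2.5, E[X²]=12.5; 3: μ=6.3, E[X²]=41.3033; 4: μ=3.3, E[X²]=21.78.
E[X] = 0.125·5.5 + 0.375·2.5 + 0.25·6.3 + 0.25·3.3 = 4.025.
E[X²] = 0.125·60.5 + 0.375·12.5 + 0.25·41.3033 + 0.25·21.78 = 28.0208.
Var(X) = E[X²] − (E[X])² = 28.0208 − 16.2006 = 11.8202.
SD(X) = √11.8202 = 3.43805.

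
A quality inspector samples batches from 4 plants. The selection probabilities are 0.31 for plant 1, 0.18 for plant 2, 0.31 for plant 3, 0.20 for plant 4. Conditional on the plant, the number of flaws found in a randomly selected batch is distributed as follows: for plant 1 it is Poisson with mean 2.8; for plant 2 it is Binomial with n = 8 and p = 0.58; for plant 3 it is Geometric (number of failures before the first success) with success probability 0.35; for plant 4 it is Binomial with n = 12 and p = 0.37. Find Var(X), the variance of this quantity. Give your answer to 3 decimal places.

4.711

Per component, 1: μ=2.8, E[X²]=10.64; 2: μ=4.64, E[X²]=23.4784; 3: μ=1.85714, E[X²]=8.7551; 4: μ=4.44, E[X²]=22.5108.
E[X] = 0.31·2.8 + 0.18·4.64 + 0.31·1.85714 + 0.2·4.44 = 3.16691.
E[X²] = 0.31·10.64 + 0.18·23.4784 + 0.31·8.7551 + 0.2·22.5108 = 14.7408.
Var(X) = E[X²] − (E[X])² = 14.7408 − 10.0293 = 4.71141.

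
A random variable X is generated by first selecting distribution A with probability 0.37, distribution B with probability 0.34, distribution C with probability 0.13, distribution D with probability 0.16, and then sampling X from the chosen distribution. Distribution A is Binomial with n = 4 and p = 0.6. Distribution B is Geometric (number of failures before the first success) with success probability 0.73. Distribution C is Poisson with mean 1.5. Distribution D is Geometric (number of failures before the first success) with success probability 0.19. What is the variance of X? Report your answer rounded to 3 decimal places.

Per component, A: μ=2.4, E[X²]=6.72; B: μ=0.369863, E[X²]=0.64346; C: μ=1.5, E[X²]=3.75; D: μ=4.26316, E[X²]=40.6122.
E[X] = 0.37·2.4 + 0.34·0.369863 + 0.13·1.5 + 0.16·4.26316 = 1.89086.
E[X²] = 0.37·6.72 + 0.34·0.64346 + 0.13·3.75 + 0.16·40.6122 = 9.69063.
Var(X) = E[X²] − (E[X])² = 9.69063 − 3.57535 = 6.11528.

6.115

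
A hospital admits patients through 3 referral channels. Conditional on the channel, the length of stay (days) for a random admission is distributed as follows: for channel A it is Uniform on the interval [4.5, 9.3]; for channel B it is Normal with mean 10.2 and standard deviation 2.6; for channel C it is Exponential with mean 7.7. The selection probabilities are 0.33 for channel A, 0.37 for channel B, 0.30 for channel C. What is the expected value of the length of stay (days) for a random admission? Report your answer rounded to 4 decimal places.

8.3610

Component means — A: 6.9; B: 10.2; C: 7.7.
E[X] = 0.33·6.9 + 0.37·10.2 + 0.3·7.7 = 8.361.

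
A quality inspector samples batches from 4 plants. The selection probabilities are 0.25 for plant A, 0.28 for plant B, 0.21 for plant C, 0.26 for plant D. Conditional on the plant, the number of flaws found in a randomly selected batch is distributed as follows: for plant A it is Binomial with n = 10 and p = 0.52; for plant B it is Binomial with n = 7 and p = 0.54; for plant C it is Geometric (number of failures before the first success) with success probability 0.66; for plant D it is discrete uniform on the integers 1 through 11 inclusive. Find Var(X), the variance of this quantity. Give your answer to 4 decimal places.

7.8379

Per component, A: μ=5.2, E[X²]=29.536; B: μ=3.78, E[X²]=16.0272; C: μ=0.515152, E[X²]=1.04591; D: μ=6, E[X²]=46.
E[X] = 0.25·5.2 + 0.28·3.78 + 0.21·0.515152 + 0.26·6 = 4.02658.
E[X²] = 0.25·29.536 + 0.28·16.0272 + 0.21·1.04591 + 0.26·46 = 24.0513.
Var(X) = E[X²] − (E[X])² = 24.0513 − 16.2134 = 7.8379.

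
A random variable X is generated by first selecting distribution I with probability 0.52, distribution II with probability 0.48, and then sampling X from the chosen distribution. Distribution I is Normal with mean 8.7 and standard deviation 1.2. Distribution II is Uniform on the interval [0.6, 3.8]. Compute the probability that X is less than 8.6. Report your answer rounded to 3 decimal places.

0.723

Conditional on each component, P(X < 8.6): I: 0.466793; II: 1.
By total probability, P(X < 8.6) = 0.52·0.466793 + 0.48·1 = 0.722732.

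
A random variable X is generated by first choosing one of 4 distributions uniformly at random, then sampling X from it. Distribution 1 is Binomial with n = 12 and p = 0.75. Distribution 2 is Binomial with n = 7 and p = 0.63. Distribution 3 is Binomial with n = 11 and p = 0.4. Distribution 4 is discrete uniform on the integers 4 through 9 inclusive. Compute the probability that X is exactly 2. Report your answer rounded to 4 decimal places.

Conditional on each component, P(X = 2): 1: 3.54052e-05; 2: 0.0577975; 3: 0.0886837; 4: 0.
By total probability, P(X = 2) = 0.25·3.54052e-05 + 0.25·0.0577975 + 0.25·0.0886837 + 0.25·0 = 0.0366292.

0.0366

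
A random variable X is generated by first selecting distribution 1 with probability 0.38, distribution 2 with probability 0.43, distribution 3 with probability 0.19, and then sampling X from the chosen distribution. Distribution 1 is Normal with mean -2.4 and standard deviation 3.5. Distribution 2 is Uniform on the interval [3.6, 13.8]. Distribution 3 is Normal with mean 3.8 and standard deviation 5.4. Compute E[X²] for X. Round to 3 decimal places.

51.403

For each component E[X²] = Var + (mean)², giving 1: 18.01; 2: 84.36; 3: 43.6.
Overall E[X²] = 0.38·18.01 + 0.43·84.36 + 0.19·43.6 = 51.4026.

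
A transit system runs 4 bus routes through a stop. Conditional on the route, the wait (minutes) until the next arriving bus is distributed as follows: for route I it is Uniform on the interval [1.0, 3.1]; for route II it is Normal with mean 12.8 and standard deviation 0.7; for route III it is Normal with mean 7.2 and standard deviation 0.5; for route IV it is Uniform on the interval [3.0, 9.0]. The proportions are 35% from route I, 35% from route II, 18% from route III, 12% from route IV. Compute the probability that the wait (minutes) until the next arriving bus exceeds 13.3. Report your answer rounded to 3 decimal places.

Conditional on each route, P(X > 13.3): I: 0; II: 0.237525; III: 0; IV: 0.
By total probability, P(X > 13.3) = 0.35·0 + 0.35·0.237525 + 0.18·0 + 0.12·0 = 0.0831338.

0.083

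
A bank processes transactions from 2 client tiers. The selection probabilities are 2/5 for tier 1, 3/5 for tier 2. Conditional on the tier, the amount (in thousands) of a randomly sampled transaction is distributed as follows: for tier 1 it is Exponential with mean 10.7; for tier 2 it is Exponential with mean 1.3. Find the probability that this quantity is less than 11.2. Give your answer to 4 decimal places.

0.8595

Conditional on each tier, P(X < 11.2): 1: 0.648916; 2: 0.999819.
By total probability, P(X < 11.2) = 0.4·0.648916 + 0.6·0.999819 = 0.859458.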